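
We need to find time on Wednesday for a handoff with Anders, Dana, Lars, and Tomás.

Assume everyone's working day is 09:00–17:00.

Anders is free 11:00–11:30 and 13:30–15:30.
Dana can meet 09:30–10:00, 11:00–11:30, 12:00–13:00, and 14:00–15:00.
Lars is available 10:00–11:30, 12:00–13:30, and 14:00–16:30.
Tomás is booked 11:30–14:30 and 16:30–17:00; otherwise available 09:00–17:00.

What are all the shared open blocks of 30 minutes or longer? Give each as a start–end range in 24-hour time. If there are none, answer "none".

Tomás free within 09:00–17:00: 09:00–11:30, 14:30–16:30.
Anders ∩ Dana: 11:00–11:30, 14:00–15:00.
Anders ∩ Dana ∩ Lars: 11:00–11:30, 14:00–15:00.
Anders ∩ Dana ∩ Lars ∩ Tomás: 11:00–11:30, 14:30–15:00.
Windows ≥ 30 min: 11:00–11:30, 14:30–15:00.

11:00–11:30, 14:30–15:00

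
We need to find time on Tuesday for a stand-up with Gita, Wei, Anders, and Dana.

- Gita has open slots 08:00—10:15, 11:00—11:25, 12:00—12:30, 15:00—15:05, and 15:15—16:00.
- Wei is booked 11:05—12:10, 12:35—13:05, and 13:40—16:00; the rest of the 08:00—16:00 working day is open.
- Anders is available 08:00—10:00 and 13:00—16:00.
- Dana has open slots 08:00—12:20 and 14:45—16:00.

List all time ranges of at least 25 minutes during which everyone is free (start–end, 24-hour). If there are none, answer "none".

08:00–10:00

Wei free within 08:00–16:00: 08:00–11:05, 12:10–12:35, 13:05–13:40.
Gita ∩ Wei: 08:00–10:15, 11:00–11:05, 12:10–12:30.
Gita ∩ Wei ∩ Anders: 08:00–10:00.
Gita ∩ Wei ∩ Anders ∩ Dana: 08:00–10:00.
Windows ≥ 25 min: 08:00–10:00.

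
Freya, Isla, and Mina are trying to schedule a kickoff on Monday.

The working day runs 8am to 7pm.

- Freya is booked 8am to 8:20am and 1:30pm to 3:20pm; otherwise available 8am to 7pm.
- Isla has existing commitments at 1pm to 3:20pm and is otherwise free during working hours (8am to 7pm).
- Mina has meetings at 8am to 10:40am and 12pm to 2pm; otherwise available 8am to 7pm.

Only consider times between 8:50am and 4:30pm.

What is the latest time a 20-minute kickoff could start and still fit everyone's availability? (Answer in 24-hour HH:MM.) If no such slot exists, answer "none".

16:10

Freya free within 08:00–19:00: 08:20–13:30, 15:20–19:00.
Isla free within 08:00–19:00: 08:00–13:00, 15:20–19:00.
Mina free within 08:00–19:00: 10:40–12:00, 14:00–19:00.
Freya ∩ Isla: 08:20–13:00, 15:20–19:00.
Freya ∩ Isla ∩ Mina: 10:40–12:00, 15:20–19:00.
Restricted to 08:50–16:30: 10:40–12:00, 15:20–16:30.
Windows ≥ 20 min: 10:40–12:00, 15:20–16:30.
Latest start in the last window 15:20–16:30 is 16:30 − 20 min = 16:10.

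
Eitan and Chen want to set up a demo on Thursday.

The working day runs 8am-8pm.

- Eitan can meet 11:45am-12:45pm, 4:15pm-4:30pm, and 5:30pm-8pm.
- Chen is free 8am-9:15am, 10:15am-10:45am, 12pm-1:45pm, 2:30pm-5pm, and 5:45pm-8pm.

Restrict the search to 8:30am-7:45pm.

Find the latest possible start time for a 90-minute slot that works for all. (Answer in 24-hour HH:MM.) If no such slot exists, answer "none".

Eitan ∩ Chen: 12:00–12:45, 16:15–16:30, 17:45–20:00.
Restricted to 08:30–19:45: 12:00–12:45, 16:15–16:30, 17:45–19:45.
Windows ≥ 90 min: 17:45–19:45.
Latest start in the last window 17:45–19:45 is 19:45 − 90 min = 18:15.

18:15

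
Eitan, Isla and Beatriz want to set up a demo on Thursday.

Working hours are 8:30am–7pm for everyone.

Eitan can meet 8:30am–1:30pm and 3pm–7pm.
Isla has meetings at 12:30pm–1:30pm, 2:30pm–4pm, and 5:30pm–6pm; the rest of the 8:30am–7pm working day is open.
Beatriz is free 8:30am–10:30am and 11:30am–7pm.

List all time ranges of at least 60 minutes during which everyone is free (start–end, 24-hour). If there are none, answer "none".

Isla free within 08:30–19:00: 08:30–12:30, 13:30–14:30, 16:00–17:30, 18:00–19:00.
Eitan ∩ Isla: 08:30–12:30, 16:00–17:30, 18:00–19:00.
Eitan ∩ Isla ∩ Beatriz: 08:30–10:30, 11:30–12:30, 16:00–17:30, 18:00–19:00.
Windows ≥ 60 min: 08:30–10:30, 11:30–12:30, 16:00–17:30, 18:00–19:00.

08:30–10:30, 11:30–12:30, 16:00–17:30, 18:00–19:00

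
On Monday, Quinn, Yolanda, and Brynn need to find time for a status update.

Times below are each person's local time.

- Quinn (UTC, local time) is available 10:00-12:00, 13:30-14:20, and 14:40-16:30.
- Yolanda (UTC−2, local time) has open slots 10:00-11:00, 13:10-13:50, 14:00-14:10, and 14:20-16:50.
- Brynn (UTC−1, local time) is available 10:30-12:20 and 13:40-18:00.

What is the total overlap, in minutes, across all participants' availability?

Quinn → UTC: 10:00–12:00, 13:30–14:20, 14:40–16:30.
Yolanda → UTC: 12:00–13:00, 15:10–15:50, 16:00–16:10, 16:20–18:50.
Brynn → UTC: 11:30–13:20, 14:40–19:00.
Quinn ∩ Yolanda: 15:10–15:50, 16:00–16:10, 16:20–16:30.
Quinn ∩ Yolanda ∩ Brynn: 15:10–15:50, 16:00–16:10, 16:20–16:30.
Total common minutes: 40 + 10 + 10 = 60.

60 minutes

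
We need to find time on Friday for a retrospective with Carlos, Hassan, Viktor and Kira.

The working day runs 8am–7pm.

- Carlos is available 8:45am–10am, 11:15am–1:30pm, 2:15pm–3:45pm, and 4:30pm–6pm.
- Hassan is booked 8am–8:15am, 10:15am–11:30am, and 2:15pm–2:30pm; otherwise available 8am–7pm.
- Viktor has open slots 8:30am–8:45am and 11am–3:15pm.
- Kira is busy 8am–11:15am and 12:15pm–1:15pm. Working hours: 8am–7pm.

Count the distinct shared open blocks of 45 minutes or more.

Hassan free within 08:00–19:00: 08:15–10:15, 11:30–14:15, 14:30–19:00.
Kira free within 08:00–19:00: 11:15–12:15, 13:15–19:00.
Carlos ∩ Hassan: 08:45–10:00, 11:30–13:30, 14:30–15:45, 16:30–18:00.
Carlos ∩ Hassan ∩ Viktor: 11:30–13:30, 14:30–15:15.
Carlos ∩ Hassan ∩ Viktor ∩ Kira: 11:30–12:15, 13:15–13:30, 14:30–15:15.
Windows ≥ 45 min: 11:30–12:15, 14:30–15:15.
That's 2 windows.

2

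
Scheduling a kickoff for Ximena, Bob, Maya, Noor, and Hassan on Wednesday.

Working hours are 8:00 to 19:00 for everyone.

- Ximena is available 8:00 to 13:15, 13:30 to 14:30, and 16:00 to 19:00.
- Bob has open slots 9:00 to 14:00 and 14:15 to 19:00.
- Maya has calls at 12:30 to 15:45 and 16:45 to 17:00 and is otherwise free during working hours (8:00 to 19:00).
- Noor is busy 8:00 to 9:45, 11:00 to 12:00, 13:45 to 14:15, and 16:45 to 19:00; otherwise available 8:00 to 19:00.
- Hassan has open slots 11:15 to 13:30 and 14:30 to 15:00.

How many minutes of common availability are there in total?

30 minutes

Maya free within 08:00–19:00: 08:00–12:30, 15:45–16:45, 17:00–19:00.
Noor free within 08:00–19:00: 09:45–11:00, 12:00–13:45, 14:15–16:45.
Ximena ∩ Bob: 09:00–13:15, 13:30–14:00, 14:15–14:30, 16:00–19:00.
Ximena ∩ Bob ∩ Maya: 09:00–12:30, 16:00–16:45, 17:00–19:00.
Ximena ∩ Bob ∩ Maya ∩ Noor: 09:45–11:00, 12:00–12:30, 16:00–16:45.
Ximena ∩ Bob ∩ Maya ∩ Noor ∩ Hassan: 12:00–12:30.
Total common minutes: 30.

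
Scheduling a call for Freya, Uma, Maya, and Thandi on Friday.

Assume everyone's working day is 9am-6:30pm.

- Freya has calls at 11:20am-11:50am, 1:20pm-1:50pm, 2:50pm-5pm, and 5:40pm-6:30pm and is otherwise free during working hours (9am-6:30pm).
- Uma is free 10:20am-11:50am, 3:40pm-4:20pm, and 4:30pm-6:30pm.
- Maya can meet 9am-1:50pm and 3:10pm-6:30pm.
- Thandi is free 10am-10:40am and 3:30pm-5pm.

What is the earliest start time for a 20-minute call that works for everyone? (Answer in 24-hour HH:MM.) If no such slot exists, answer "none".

Freya free within 09:00–18:30: 09:00–11:20, 11:50–13:20, 13:50–14:50, 17:00–17:40.
Freya ∩ Uma: 10:20–11:20, 17:00–17:40.
Freya ∩ Uma ∩ Maya: 10:20–11:20, 17:00–17:40.
Freya ∩ Uma ∩ Maya ∩ Thandi: 10:20–10:40.
Windows ≥ 20 min: 10:20–10:40.
Earliest such window starts at 10:20.

10:20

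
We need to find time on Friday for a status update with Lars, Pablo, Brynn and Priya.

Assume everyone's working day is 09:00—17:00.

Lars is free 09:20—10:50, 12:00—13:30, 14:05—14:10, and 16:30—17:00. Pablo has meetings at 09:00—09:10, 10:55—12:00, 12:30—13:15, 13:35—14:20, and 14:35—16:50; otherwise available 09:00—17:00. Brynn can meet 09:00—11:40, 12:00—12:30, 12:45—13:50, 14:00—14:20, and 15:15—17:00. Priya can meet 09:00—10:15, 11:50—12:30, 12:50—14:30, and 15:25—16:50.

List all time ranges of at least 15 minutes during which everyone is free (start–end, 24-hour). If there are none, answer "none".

Pablo free within 09:00–17:00: 09:10–10:55, 12:00–12:30, 13:15–13:35, 14:20–14:35, 16:50–17:00.
Lars ∩ Pablo: 09:20–10:50, 12:00–12:30, 13:15–13:30, 16:50–17:00.
Lars ∩ Pablo ∩ Brynn: 09:20–10:50, 12:00–12:30, 13:15–13:30, 16:50–17:00.
Lars ∩ Pablo ∩ Brynn ∩ Priya: 09:20–10:15, 12:00–12:30, 13:15–13:30.
Windows ≥ 15 min: 09:20–10:15, 12:00–12:30, 13:15–13:30.

09:20–10:15, 12:00–12:30, 13:15–13:30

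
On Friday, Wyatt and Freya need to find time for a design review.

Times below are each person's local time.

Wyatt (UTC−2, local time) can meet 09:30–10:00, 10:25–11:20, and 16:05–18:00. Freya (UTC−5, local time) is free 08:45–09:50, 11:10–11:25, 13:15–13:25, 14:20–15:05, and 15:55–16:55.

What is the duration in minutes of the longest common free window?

Wyatt → UTC: 11:30–12:00, 12:25–13:20, 18:05–20:00.
Freya → UTC: 13:45–14:50, 16:10–16:25, 18:15–18:25, 19:20–20:05, 20:55–21:55.
Wyatt ∩ Freya: 18:15–18:25, 19:20–20:00.
Common window lengths: 10, 40 min; longest is 40.

40 minutes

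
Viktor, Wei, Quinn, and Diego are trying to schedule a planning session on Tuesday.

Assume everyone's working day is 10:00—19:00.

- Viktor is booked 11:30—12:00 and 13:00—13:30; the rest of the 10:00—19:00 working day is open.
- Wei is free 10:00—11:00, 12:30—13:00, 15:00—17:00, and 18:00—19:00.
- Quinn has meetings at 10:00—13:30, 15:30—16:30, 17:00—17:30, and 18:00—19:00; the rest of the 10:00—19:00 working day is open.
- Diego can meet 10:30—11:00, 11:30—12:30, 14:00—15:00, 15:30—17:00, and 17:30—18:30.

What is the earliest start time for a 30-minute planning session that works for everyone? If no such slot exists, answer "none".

16:30

Viktor free within 10:00–19:00: 10:00–11:30, 12:00–13:00, 13:30–19:00.
Quinn free within 10:00–19:00: 13:30–15:30, 16:30–17:00, 17:30–18:00.
Viktor ∩ Wei: 10:00–11:00, 12:30–13:00, 15:00–17:00, 18:00–19:00.
Viktor ∩ Wei ∩ Quinn: 15:00–15:30, 16:30–17:00.
Viktor ∩ Wei ∩ Quinn ∩ Diego: 16:30–17:00.
Windows ≥ 30 min: 16:30–17:00.
Earliest such window starts at 16:30.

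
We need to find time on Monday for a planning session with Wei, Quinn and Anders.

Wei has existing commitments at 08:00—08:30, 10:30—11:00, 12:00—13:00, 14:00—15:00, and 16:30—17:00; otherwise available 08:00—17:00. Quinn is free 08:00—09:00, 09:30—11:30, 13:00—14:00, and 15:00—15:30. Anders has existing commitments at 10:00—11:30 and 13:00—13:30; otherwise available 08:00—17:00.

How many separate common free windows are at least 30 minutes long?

Wei free within 08:00–17:00: 08:30–10:30, 11:00–12:00, 13:00–14:00, 15:00–16:30.
Anders free within 08:00–17:00: 08:00–10:00, 11:30–13:00, 13:30–17:00.
Wei ∩ Quinn: 08:30–09:00, 09:30–10:30, 11:00–11:30, 13:00–14:00, 15:00–15:30.
Wei ∩ Quinn ∩ Anders: 08:30–09:00, 09:30–10:00, 13:30–14:00, 15:00–15:30.
Windows ≥ 30 min: 08:30–09:00, 09:30–10:00, 13:30–14:00, 15:00–15:30.
That's 4 windows.

4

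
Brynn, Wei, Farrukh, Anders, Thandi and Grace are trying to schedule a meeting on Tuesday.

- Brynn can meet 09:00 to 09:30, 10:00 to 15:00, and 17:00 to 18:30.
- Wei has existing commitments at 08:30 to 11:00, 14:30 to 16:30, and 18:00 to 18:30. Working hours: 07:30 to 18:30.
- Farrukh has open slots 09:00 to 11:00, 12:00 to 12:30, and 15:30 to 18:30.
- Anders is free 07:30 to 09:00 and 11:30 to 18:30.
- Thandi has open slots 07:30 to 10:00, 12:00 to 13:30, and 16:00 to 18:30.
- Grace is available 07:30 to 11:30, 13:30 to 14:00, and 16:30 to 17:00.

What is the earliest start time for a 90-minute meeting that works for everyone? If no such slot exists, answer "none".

none

Wei free within 07:30–18:30: 07:30–08:30, 11:00–14:30, 16:30–18:00.
Brynn ∩ Wei: 11:00–14:30, 17:00–18:00.
Brynn ∩ Wei ∩ Farrukh: 12:00–12:30, 17:00–18:00.
Brynn ∩ Wei ∩ Farrukh ∩ Anders: 12:00–12:30, 17:00–18:00.
Brynn ∩ Wei ∩ Farrukh ∩ Anders ∩ Thandi: 12:00–12:30, 17:00–18:00.
Brynn ∩ Wei ∩ Farrukh ∩ Anders ∩ Thandi ∩ Grace: (none).
Windows ≥ 90 min: (none).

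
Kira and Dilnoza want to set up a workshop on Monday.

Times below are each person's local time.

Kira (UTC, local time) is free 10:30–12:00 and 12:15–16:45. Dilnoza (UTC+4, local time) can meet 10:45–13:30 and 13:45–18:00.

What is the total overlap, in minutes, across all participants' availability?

Kira → UTC: 10:30–12:00, 12:15–16:45.
Dilnoza → UTC: 06:45–09:30, 09:45–14:00.
Kira ∩ Dilnoza: 10:30–12:00, 12:15–14:00.
Total common minutes: 90 + 105 = 195.

195 minutes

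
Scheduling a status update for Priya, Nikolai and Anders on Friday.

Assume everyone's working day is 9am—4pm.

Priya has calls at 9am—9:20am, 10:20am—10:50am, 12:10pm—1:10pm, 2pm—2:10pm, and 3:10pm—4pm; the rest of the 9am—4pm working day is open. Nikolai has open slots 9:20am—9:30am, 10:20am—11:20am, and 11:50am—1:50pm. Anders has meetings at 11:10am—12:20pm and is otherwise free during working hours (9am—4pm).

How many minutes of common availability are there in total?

Priya free within 09:00–16:00: 09:20–10:20, 10:50–12:10, 13:10–14:00, 14:10–15:10.
Anders free within 09:00–16:00: 09:00–11:10, 12:20–16:00.
Priya ∩ Nikolai: 09:20–09:30, 10:50–11:20, 11:50–12:10, 13:10–13:50.
Priya ∩ Nikolai ∩ Anders: 09:20–09:30, 10:50–11:10, 13:10–13:50.
Total common minutes: 10 + 20 + 40 = 70.

70 minutes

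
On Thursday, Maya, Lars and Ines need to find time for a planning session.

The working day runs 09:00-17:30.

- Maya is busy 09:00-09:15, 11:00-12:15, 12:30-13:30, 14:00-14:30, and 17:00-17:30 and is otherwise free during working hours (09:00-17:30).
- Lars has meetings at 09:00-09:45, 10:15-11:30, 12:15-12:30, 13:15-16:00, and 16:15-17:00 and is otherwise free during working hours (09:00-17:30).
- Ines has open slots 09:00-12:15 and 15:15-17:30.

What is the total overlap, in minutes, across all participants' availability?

45 minutes

Maya free within 09:00–17:30: 09:15–11:00, 12:15–12:30, 13:30–14:00, 14:30–17:00.
Lars free within 09:00–17:30: 09:45–10:15, 11:30–12:15, 12:30–13:15, 16:00–16:15, 17:00–17:30.
Maya ∩ Lars: 09:45–10:15, 16:00–16:15.
Maya ∩ Lars ∩ Ines: 09:45–10:15, 16:00–16:15.
Total common minutes: 30 + 15 = 45.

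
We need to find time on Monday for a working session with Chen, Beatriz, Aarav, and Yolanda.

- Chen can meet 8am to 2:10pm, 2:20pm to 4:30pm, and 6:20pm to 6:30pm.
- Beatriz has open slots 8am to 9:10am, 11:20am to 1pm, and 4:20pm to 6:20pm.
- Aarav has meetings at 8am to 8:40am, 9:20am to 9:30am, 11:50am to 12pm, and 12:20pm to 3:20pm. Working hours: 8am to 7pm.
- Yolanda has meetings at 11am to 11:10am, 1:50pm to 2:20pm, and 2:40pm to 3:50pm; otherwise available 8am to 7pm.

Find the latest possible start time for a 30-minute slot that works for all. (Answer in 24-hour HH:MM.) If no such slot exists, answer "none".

Aarav free within 08:00–19:00: 08:40–09:20, 09:30–11:50, 12:00–12:20, 15:20–19:00.
Yolanda free within 08:00–19:00: 08:00–11:00, 11:10–13:50, 14:20–14:40, 15:50–19:00.
Chen ∩ Beatriz: 08:00–09:10, 11:20–13:00, 16:20–16:30.
Chen ∩ Beatriz ∩ Aarav: 08:40–09:10, 11:20–11:50, 12:00–12:20, 16:20–16:30.
Chen ∩ Beatriz ∩ Aarav ∩ Yolanda: 08:40–09:10, 11:20–11:50, 12:00–12:20, 16:20–16:30.
Windows ≥ 30 min: 08:40–09:10, 11:20–11:50.
Latest start in the last window 11:20–11:50 is 11:50 − 30 min = 11:20.

11:20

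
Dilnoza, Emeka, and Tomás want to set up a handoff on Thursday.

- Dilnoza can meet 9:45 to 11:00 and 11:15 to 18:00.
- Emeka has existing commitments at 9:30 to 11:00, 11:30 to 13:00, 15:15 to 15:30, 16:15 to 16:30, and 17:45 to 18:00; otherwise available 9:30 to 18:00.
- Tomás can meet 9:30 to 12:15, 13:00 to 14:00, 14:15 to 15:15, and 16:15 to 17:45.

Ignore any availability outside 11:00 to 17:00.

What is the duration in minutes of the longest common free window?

60 minutes

Emeka free within 09:30–18:00: 11:00–11:30, 13:00–15:15, 15:30–16:15, 16:30–17:45.
Dilnoza ∩ Emeka: 11:15–11:30, 13:00–15:15, 15:30–16:15, 16:30–17:45.
Dilnoza ∩ Emeka ∩ Tomás: 11:15–11:30, 13:00–14:00, 14:15–15:15, 16:30–17:45.
Restricted to 11:00–17:00: 11:15–11:30, 13:00–14:00, 14:15–15:15, 16:30–17:00.
Common window lengths: 15, 60, 60, 30 min; longest is 60.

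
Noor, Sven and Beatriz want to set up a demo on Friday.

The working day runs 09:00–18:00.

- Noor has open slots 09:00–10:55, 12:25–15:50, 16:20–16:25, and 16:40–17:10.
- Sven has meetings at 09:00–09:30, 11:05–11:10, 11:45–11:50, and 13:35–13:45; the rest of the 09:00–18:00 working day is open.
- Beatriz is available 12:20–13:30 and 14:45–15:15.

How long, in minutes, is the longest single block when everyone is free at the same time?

65 minutes

Sven free within 09:00–18:00: 09:30–11:05, 11:10–11:45, 11:50–13:35, 13:45–18:00.
Noor ∩ Sven: 09:30–10:55, 12:25–13:35, 13:45–15:50, 16:20–16:25, 16:40–17:10.
Noor ∩ Sven ∩ Beatriz: 12:25–13:30, 14:45–15:15.
Common window lengths: 65, 30 min; longest is 65.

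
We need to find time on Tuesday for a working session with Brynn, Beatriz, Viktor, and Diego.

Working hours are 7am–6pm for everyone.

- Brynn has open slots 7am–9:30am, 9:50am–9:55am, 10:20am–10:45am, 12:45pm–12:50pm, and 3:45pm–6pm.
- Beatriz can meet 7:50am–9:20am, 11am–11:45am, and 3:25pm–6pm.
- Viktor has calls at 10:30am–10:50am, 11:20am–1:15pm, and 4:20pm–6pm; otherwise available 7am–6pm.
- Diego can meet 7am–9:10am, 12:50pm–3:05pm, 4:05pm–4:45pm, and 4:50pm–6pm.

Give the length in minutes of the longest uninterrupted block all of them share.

Viktor free within 07:00–18:00: 07:00–10:30, 10:50–11:20, 13:15–16:20.
Brynn ∩ Beatriz: 07:50–09:20, 15:45–18:00.
Brynn ∩ Beatriz ∩ Viktor: 07:50–09:20, 15:45–16:20.
Brynn ∩ Beatriz ∩ Viktor ∩ Diego: 07:50–09:10, 16:05–16:20.
Common window lengths: 80, 15 min; longest is 80.

80 minutes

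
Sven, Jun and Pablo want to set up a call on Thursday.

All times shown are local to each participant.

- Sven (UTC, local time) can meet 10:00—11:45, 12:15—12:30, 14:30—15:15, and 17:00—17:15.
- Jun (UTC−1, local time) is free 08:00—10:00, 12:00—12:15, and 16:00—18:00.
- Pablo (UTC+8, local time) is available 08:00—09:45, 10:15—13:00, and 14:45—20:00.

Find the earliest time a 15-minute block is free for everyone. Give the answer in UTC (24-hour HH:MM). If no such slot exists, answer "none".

Sven → UTC: 10:00–11:45, 12:15–12:30, 14:30–15:15, 17:00–17:15.
Jun → UTC: 09:00–11:00, 13:00–13:15, 17:00–19:00.
Pablo → UTC: 00:00–01:45, 02:15–05:00, 06:45–12:00.
Sven ∩ Jun: 10:00–11:00, 17:00–17:15.
Sven ∩ Jun ∩ Pablo: 10:00–11:00.
Windows ≥ 15 min: 10:00–11:00.
Earliest such window starts at 10:00.

10:00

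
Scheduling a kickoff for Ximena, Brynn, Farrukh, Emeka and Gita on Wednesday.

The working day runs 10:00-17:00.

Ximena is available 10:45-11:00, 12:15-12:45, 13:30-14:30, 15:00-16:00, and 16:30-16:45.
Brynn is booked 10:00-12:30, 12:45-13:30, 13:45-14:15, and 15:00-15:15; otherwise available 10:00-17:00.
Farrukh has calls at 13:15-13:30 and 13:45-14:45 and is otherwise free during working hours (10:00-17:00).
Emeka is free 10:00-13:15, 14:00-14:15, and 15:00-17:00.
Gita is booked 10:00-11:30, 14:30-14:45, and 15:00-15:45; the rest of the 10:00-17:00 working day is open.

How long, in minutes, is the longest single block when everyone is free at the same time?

Brynn free within 10:00–17:00: 12:30–12:45, 13:30–13:45, 14:15–15:00, 15:15–17:00.
Farrukh free within 10:00–17:00: 10:00–13:15, 13:30–13:45, 14:45–17:00.
Gita free within 10:00–17:00: 11:30–14:30, 14:45–15:00, 15:45–17:00.
Ximena ∩ Brynn: 12:30–12:45, 13:30–13:45, 14:15–14:30, 15:15–16:00, 16:30–16:45.
Ximena ∩ Brynn ∩ Farrukh: 12:30–12:45, 13:30–13:45, 15:15–16:00, 16:30–16:45.
Ximena ∩ Brynn ∩ Farrukh ∩ Emeka: 12:30–12:45, 15:15–16:00, 16:30–16:45.
Ximena ∩ Brynn ∩ Farrukh ∩ Emeka ∩ Gita: 12:30–12:45, 15:45–16:00, 16:30–16:45.
Common window lengths: 15, 15, 15 min; longest is 15.

15 minutes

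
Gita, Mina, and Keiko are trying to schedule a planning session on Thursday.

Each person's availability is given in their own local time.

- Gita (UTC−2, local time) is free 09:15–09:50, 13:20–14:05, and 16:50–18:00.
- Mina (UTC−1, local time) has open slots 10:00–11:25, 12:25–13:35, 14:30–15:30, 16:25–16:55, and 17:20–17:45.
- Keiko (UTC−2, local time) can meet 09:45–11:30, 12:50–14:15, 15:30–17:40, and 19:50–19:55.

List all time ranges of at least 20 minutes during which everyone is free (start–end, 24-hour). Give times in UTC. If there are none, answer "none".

15:30–16:05

Gita → UTC: 11:15–11:50, 15:20–16:05, 18:50–20:00.
Mina → UTC: 11:00–12:25, 13:25–14:35, 15:30–16:30, 17:25–17:55, 18:20–18:45.
Keiko → UTC: 11:45–13:30, 14:50–16:15, 17:30–19:40, 21:50–21:55.
Gita ∩ Mina: 11:15–11:50, 15:30–16:05.
Gita ∩ Mina ∩ Keiko: 11:45–11:50, 15:30–16:05.
Windows ≥ 20 min: 15:30–16:05.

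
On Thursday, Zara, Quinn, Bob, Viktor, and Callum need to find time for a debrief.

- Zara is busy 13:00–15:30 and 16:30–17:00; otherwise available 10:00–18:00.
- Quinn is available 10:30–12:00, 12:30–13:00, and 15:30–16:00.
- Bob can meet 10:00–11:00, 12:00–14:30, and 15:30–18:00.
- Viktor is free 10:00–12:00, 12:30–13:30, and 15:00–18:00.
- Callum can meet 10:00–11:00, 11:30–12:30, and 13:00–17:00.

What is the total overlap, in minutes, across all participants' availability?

60 minutes

Zara free within 10:00–18:00: 10:00–13:00, 15:30–16:30, 17:00–18:00.
Zara ∩ Quinn: 10:30–12:00, 12:30–13:00, 15:30–16:00.
Zara ∩ Quinn ∩ Bob: 10:30–11:00, 12:30–13:00, 15:30–16:00.
Zara ∩ Quinn ∩ Bob ∩ Viktor: 10:30–11:00, 12:30–13:00, 15:30–16:00.
Zara ∩ Quinn ∩ Bob ∩ Viktor ∩ Callum: 10:30–11:00, 15:30–16:00.
Total common minutes: 30 + 30 = 60.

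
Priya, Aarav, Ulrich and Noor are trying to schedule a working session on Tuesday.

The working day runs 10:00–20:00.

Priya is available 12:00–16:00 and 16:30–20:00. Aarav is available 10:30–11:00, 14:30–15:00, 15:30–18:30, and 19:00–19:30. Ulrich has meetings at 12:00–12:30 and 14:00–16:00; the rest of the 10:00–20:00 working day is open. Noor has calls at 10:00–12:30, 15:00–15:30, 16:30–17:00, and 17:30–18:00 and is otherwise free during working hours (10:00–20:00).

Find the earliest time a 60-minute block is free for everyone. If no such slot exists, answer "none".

Ulrich free within 10:00–20:00: 10:00–12:00, 12:30–14:00, 16:00–20:00.
Noor free within 10:00–20:00: 12:30–15:00, 15:30–16:30, 17:00–17:30, 18:00–20:00.
Priya ∩ Aarav: 14:30–15:00, 15:30–16:00, 16:30–18:30, 19:00–19:30.
Priya ∩ Aarav ∩ Ulrich: 16:30–18:30, 19:00–19:30.
Priya ∩ Aarav ∩ Ulrich ∩ Noor: 17:00–17:30, 18:00–18:30, 19:00–19:30.
Windows ≥ 60 min: (none).

none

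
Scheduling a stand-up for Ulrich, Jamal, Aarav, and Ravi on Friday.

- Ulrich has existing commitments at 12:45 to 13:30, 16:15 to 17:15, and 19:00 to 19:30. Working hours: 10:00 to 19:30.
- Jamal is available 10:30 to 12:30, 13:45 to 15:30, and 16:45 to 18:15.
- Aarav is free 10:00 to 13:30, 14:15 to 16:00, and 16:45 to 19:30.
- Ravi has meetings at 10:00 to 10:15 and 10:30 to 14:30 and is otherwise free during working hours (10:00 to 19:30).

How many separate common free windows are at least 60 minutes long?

Ulrich free within 10:00–19:30: 10:00–12:45, 13:30–16:15, 17:15–19:00.
Ravi free within 10:00–19:30: 10:15–10:30, 14:30–19:30.
Ulrich ∩ Jamal: 10:30–12:30, 13:45–15:30, 17:15–18:15.
Ulrich ∩ Jamal ∩ Aarav: 10:30–12:30, 14:15–15:30, 17:15–18:15.
Ulrich ∩ Jamal ∩ Aarav ∩ Ravi: 14:30–15:30, 17:15–18:15.
Windows ≥ 60 min: 14:30–15:30, 17:15–18:15.
That's 2 windows.

2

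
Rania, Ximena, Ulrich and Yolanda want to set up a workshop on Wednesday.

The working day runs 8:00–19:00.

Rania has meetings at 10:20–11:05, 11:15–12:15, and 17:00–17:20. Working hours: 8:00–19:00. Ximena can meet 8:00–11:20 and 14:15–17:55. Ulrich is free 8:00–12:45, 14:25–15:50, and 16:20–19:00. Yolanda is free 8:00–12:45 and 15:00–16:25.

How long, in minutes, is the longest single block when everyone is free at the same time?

Rania free within 08:00–19:00: 08:00–10:20, 11:05–11:15, 12:15–17:00, 17:20–19:00.
Rania ∩ Ximena: 08:00–10:20, 11:05–11:15, 14:15–17:00, 17:20–17:55.
Rania ∩ Ximena ∩ Ulrich: 08:00–10:20, 11:05–11:15, 14:25–15:50, 16:20–17:00, 17:20–17:55.
Rania ∩ Ximena ∩ Ulrich ∩ Yolanda: 08:00–10:20, 11:05–11:15, 15:00–15:50, 16:20–16:25.
Common window lengths: 140, 10, 50, 5 min; longest is 140.

140 minutes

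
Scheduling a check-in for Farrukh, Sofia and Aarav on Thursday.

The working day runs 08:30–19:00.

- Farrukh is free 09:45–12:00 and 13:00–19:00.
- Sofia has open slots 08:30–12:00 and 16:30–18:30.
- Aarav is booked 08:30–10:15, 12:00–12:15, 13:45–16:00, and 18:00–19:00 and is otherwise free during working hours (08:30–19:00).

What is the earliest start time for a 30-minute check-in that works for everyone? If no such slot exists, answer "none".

10:15

Aarav free within 08:30–19:00: 10:15–12:00, 12:15–13:45, 16:00–18:00.
Farrukh ∩ Sofia: 09:45–12:00, 16:30–18:30.
Farrukh ∩ Sofia ∩ Aarav: 10:15–12:00, 16:30–18:00.
Windows ≥ 30 min: 10:15–12:00, 16:30–18:00.
Earliest such window starts at 10:15.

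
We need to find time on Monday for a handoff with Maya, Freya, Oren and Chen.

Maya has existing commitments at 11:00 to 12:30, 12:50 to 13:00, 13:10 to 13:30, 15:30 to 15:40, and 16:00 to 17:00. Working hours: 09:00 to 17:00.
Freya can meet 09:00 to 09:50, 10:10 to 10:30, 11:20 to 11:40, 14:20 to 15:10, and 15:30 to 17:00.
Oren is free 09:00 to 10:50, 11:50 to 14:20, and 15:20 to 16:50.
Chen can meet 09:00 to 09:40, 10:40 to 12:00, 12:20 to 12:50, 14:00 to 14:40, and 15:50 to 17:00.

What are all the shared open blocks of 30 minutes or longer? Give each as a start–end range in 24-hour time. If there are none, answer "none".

09:00–09:40

Maya free within 09:00–17:00: 09:00–11:00, 12:30–12:50, 13:00–13:10, 13:30–15:30, 15:40–16:00.
Maya ∩ Freya: 09:00–09:50, 10:10–10:30, 14:20–15:10, 15:40–16:00.
Maya ∩ Freya ∩ Oren: 09:00–09:50, 10:10–10:30, 15:40–16:00.
Maya ∩ Freya ∩ Oren ∩ Chen: 09:00–09:40, 15:50–16:00.
Windows ≥ 30 min: 09:00–09:40.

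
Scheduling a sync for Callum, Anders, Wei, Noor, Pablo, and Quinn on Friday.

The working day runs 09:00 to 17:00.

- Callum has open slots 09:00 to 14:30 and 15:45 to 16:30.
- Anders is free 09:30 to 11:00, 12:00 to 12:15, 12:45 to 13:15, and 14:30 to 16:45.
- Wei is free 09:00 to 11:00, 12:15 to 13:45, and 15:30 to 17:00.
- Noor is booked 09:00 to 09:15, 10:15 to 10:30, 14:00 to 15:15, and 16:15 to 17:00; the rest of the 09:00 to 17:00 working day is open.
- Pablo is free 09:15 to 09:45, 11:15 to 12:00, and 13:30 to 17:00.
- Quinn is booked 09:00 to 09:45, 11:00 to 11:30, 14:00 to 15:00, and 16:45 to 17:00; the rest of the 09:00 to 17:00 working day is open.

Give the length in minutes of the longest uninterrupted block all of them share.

30 minutes

Noor free within 09:00–17:00: 09:15–10:15, 10:30–14:00, 15:15–16:15.
Quinn free within 09:00–17:00: 09:45–11:00, 11:30–14:00, 15:00–16:45.
Callum ∩ Anders: 09:30–11:00, 12:00–12:15, 12:45–13:15, 15:45–16:30.
Callum ∩ Anders ∩ Wei: 09:30–11:00, 12:45–13:15, 15:45–16:30.
Callum ∩ Anders ∩ Wei ∩ Noor: 09:30–10:15, 10:30–11:00, 12:45–13:15, 15:45–16:15.
Callum ∩ Anders ∩ Wei ∩ Noor ∩ Pablo: 09:30–09:45, 15:45–16:15.
Callum ∩ Anders ∩ Wei ∩ Noor ∩ Pablo ∩ Quinn: 15:45–16:15.
Single common window of 30 minutes.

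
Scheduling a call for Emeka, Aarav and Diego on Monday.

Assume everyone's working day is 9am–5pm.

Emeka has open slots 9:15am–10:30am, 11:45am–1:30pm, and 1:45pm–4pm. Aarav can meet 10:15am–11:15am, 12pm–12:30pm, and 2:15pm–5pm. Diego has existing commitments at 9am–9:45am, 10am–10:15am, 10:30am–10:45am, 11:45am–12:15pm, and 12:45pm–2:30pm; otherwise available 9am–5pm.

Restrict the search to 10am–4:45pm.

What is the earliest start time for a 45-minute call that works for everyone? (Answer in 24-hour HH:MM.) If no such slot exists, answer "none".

Diego free within 09:00–17:00: 09:45–10:00, 10:15–10:30, 10:45–11:45, 12:15–12:45, 14:30–17:00.
Emeka ∩ Aarav: 10:15–10:30, 12:00–12:30, 14:15–16:00.
Emeka ∩ Aarav ∩ Diego: 10:15–10:30, 12:15–12:30, 14:30–16:00.
Restricted to 10:00–16:45: 10:15–10:30, 12:15–12:30, 14:30–16:00.
Windows ≥ 45 min: 14:30–16:00.
Earliest such window starts at 14:30.

14:30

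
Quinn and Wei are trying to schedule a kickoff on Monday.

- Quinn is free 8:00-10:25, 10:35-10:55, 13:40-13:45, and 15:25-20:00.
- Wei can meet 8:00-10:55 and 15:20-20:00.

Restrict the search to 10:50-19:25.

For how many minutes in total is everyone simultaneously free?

245 minutes

Quinn ∩ Wei: 08:00–10:25, 10:35–10:55, 15:25–20:00.
Restricted to 10:50–19:25: 10:50–10:55, 15:25–19:25.
Total common minutes: 5 + 240 = 245.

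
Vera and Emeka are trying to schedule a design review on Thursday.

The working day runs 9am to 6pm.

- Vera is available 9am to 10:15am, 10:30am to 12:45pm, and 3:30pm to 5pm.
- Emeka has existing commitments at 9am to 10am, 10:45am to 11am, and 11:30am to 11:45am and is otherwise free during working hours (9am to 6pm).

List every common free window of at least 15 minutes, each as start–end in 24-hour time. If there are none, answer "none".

Emeka free within 09:00–18:00: 10:00–10:45, 11:00–11:30, 11:45–18:00.
Vera ∩ Emeka: 10:00–10:15, 10:30–10:45, 11:00–11:30, 11:45–12:45, 15:30–17:00.
Windows ≥ 15 min: 10:00–10:15, 10:30–10:45, 11:00–11:30, 11:45–12:45, 15:30–17:00.

10:00–10:15, 10:30–10:45, 11:00–11:30, 11:45–12:45, 15:30–17:00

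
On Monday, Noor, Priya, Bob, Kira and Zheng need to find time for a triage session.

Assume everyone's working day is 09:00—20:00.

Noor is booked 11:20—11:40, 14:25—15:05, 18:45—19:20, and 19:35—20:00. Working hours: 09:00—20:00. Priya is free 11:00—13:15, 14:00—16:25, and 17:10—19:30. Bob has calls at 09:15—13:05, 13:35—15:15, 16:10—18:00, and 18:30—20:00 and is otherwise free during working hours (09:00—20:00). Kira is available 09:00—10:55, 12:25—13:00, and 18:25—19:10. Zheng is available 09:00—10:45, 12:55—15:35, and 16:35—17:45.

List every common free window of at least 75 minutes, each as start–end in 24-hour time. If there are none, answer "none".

none

Noor free within 09:00–20:00: 09:00–11:20, 11:40–14:25, 15:05–18:45, 19:20–19:35.
Bob free within 09:00–20:00: 09:00–09:15, 13:05–13:35, 15:15–16:10, 18:00–18:30.
Noor ∩ Priya: 11:00–11:20, 11:40–13:15, 14:00–14:25, 15:05–16:25, 17:10–18:45, 19:20–19:30.
Noor ∩ Priya ∩ Bob: 13:05–13:15, 15:15–16:10, 18:00–18:30.
Noor ∩ Priya ∩ Bob ∩ Kira: 18:25–18:30.
Noor ∩ Priya ∩ Bob ∩ Kira ∩ Zheng: (none).
Windows ≥ 75 min: (none).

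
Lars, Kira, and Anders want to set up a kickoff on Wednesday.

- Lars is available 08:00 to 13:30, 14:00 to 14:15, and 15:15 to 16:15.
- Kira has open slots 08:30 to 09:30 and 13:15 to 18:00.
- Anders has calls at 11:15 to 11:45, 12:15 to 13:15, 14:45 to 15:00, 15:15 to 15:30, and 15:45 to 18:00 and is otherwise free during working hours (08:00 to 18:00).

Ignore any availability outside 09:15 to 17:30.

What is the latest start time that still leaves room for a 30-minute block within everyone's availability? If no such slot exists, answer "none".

none

Anders free within 08:00–18:00: 08:00–11:15, 11:45–12:15, 13:15–14:45, 15:00–15:15, 15:30–15:45.
Lars ∩ Kira: 08:30–09:30, 13:15–13:30, 14:00–14:15, 15:15–16:15.
Lars ∩ Kira ∩ Anders: 08:30–09:30, 13:15–13:30, 14:00–14:15, 15:30–15:45.
Restricted to 09:15–17:30: 09:15–09:30, 13:15–13:30, 14:00–14:15, 15:30–15:45.
Windows ≥ 30 min: (none).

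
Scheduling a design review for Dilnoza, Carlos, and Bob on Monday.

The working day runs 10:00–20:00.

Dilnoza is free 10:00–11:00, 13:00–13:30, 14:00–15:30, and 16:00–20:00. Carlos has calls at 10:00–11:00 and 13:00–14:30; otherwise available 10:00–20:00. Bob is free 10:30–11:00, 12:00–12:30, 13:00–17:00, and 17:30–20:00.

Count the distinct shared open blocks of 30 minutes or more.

Carlos free within 10:00–20:00: 11:00–13:00, 14:30–20:00.
Dilnoza ∩ Carlos: 14:30–15:30, 16:00–20:00.
Dilnoza ∩ Carlos ∩ Bob: 14:30–15:30, 16:00–17:00, 17:30–20:00.
Windows ≥ 30 min: 14:30–15:30, 16:00–17:00, 17:30–20:00.
That's 3 windows.

3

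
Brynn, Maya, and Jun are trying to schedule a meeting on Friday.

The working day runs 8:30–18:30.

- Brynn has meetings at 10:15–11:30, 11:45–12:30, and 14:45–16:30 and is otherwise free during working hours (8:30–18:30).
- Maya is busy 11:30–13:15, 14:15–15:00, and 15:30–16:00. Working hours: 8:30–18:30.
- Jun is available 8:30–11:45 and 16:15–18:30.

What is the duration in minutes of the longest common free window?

120 minutes

Brynn free within 08:30–18:30: 08:30–10:15, 11:30–11:45, 12:30–14:45, 16:30–18:30.
Maya free within 08:30–18:30: 08:30–11:30, 13:15–14:15, 15:00–15:30, 16:00–18:30.
Brynn ∩ Maya: 08:30–10:15, 13:15–14:15, 16:30–18:30.
Brynn ∩ Maya ∩ Jun: 08:30–10:15, 16:30–18:30.
Common window lengths: 105, 120 min; longest is 120.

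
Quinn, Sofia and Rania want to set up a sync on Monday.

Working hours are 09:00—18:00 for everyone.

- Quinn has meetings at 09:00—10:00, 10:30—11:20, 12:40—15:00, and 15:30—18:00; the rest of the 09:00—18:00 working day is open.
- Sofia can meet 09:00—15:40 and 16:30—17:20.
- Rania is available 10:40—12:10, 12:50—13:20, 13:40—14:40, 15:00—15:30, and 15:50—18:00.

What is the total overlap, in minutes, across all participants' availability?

Quinn free within 09:00–18:00: 10:00–10:30, 11:20–12:40, 15:00–15:30.
Quinn ∩ Sofia: 10:00–10:30, 11:20–12:40, 15:00–15:30.
Quinn ∩ Sofia ∩ Rania: 11:20–12:10, 15:00–15:30.
Total common minutes: 50 + 30 = 80.

80 minutes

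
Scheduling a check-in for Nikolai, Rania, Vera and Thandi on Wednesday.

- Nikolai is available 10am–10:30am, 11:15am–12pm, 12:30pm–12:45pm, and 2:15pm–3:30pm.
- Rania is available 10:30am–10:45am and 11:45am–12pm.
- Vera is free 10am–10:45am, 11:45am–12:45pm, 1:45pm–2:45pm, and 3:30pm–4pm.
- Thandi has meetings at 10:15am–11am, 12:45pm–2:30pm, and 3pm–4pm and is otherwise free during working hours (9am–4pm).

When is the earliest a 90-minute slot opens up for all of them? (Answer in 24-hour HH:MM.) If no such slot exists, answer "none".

Thandi free within 09:00–16:00: 09:00–10:15, 11:00–12:45, 14:30–15:00.
Nikolai ∩ Rania: 11:45–12:00.
Nikolai ∩ Rania ∩ Vera: 11:45–12:00.
Nikolai ∩ Rania ∩ Vera ∩ Thandi: 11:45–12:00.
Windows ≥ 90 min: (none).

none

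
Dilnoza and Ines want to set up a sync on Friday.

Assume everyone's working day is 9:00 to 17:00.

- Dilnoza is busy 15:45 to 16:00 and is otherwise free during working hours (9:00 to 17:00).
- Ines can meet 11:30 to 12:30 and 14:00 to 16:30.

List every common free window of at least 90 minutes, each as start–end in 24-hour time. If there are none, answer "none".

Dilnoza free within 09:00–17:00: 09:00–15:45, 16:00–17:00.
Dilnoza ∩ Ines: 11:30–12:30, 14:00–15:45, 16:00–16:30.
Windows ≥ 90 min: 14:00–15:45.

14:00–15:45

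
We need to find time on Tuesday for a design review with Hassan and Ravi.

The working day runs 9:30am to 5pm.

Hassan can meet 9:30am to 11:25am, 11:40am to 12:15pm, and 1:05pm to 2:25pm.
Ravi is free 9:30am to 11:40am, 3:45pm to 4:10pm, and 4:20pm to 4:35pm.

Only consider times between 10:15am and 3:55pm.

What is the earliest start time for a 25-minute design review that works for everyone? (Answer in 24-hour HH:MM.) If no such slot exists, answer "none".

Hassan ∩ Ravi: 09:30–11:25.
Restricted to 10:15–15:55: 10:15–11:25.
Windows ≥ 25 min: 10:15–11:25.
Earliest such window starts at 10:15.

10:15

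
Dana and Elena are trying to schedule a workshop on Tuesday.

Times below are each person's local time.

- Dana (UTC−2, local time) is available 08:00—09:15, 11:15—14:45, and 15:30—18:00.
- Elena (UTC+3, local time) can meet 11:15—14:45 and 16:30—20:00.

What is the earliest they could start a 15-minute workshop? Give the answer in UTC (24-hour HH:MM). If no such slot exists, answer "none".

10:00

Dana → UTC: 10:00–11:15, 13:15–16:45, 17:30–20:00.
Elena → UTC: 08:15–11:45, 13:30–17:00.
Dana ∩ Elena: 10:00–11:15, 13:30–16:45.
Windows ≥ 15 min: 10:00–11:15, 13:30–16:45.
Earliest such window starts at 10:00.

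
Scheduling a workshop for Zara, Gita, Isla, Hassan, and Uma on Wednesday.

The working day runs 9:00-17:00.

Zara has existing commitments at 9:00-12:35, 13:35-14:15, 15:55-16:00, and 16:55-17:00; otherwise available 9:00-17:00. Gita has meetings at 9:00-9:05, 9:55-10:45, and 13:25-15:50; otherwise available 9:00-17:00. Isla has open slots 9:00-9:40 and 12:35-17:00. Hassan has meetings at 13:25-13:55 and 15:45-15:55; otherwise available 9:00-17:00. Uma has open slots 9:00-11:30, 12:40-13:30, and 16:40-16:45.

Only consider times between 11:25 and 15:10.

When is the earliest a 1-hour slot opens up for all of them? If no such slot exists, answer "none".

Zara free within 09:00–17:00: 12:35–13:35, 14:15–15:55, 16:00–16:55.
Gita free within 09:00–17:00: 09:05–09:55, 10:45–13:25, 15:50–17:00.
Hassan free within 09:00–17:00: 09:00–13:25, 13:55–15:45, 15:55–17:00.
Zara ∩ Gita: 12:35–13:25, 15:50–15:55, 16:00–16:55.
Zara ∩ Gita ∩ Isla: 12:35–13:25, 15:50–15:55, 16:00–16:55.
Zara ∩ Gita ∩ Isla ∩ Hassan: 12:35–13:25, 16:00–16:55.
Zara ∩ Gita ∩ Isla ∩ Hassan ∩ Uma: 12:40–13:25, 16:40–16:45.
Restricted to 11:25–15:10: 12:40–13:25.
Windows ≥ 60 min: (none).

none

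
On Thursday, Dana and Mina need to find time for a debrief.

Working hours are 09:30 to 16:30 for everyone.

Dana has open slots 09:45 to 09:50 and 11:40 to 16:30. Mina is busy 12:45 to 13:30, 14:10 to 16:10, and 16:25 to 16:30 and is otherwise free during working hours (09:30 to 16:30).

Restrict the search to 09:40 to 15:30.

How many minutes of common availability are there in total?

Mina free within 09:30–16:30: 09:30–12:45, 13:30–14:10, 16:10–16:25.
Dana ∩ Mina: 09:45–09:50, 11:40–12:45, 13:30–14:10, 16:10–16:25.
Restricted to 09:40–15:30: 09:45–09:50, 11:40–12:45, 13:30–14:10.
Total common minutes: 5 + 65 + 40 = 110.

110 minutes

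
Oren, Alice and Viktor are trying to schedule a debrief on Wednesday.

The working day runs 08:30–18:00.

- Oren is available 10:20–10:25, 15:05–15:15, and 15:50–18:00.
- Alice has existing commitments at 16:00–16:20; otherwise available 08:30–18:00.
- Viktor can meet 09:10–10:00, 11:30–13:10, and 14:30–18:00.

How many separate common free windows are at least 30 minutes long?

1

Alice free within 08:30–18:00: 08:30–16:00, 16:20–18:00.
Oren ∩ Alice: 10:20–10:25, 15:05–15:15, 15:50–16:00, 16:20–18:00.
Oren ∩ Alice ∩ Viktor: 15:05–15:15, 15:50–16:00, 16:20–18:00.
Windows ≥ 30 min: 16:20–18:00.
That's 1 window.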